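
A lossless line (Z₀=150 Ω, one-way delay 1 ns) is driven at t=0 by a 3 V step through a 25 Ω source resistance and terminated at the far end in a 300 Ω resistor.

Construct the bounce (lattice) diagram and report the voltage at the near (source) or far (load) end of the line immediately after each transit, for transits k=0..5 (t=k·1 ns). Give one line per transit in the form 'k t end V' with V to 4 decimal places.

0 0 source 2.5714
1 1 load 3.4286
2 2 source 2.8163
3 3 load 2.6122
4 4 source 2.7580
5 5 load 2.8066

Γ_L=0.333333, Γ_S=-0.714286; launch V₁=3·150/175=2.571429
k=0 src: V=2.5714
k=1 load: inc=2.571429, refl=2.571429·0.333333=0.8571; V=0.000000+2.571429+0.857143=3.4286
k=2 src: inc=0.857143, refl=0.857143·-0.714286=-0.6122; V=2.571429+0.857143+-0.612245=2.8163
k=3 load: inc=-0.612245, refl=-0.612245·0.333333=-0.2041; V=3.428571+-0.612245+-0.204082=2.6122
k=4 src: inc=-0.204082, refl=-0.204082·-0.714286=0.1458; V=2.816327+-0.204082+0.145773=2.7580
k=5 load: inc=0.145773, refl=0.145773·0.333333=0.0486; V=2.612245+0.145773+0.048591=2.8066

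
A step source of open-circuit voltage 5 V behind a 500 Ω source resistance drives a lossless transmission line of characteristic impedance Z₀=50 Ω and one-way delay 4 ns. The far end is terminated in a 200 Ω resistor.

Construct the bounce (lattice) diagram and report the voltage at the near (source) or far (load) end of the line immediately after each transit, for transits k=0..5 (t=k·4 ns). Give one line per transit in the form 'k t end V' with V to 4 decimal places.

Γ_L=0.600000, Γ_S=0.818182; launch V₁=5·50/550=0.454545
k=0 src: V=0.4545
k=1 load: inc=0.454545, refl=0.454545·0.600000=0.2727; V=0.000000+0.454545+0.272727=0.7273
k=2 src: inc=0.272727, refl=0.272727·0.818182=0.2231; V=0.454545+0.272727+0.223140=0.9504
k=3 load: inc=0.223140, refl=0.223140·0.600000=0.1339; V=0.727273+0.223140+0.133884=1.0843
k=4 src: inc=0.133884, refl=0.133884·0.818182=0.1095; V=0.950413+0.133884+0.109542=1.1938
k=5 load: inc=0.109542, refl=0.109542·0.600000=0.0657; V=1.084298+0.109542+0.065725=1.2596

0 0 source 0.4545
1 4 load 0.7273
2 8 source 0.9504
3 12 load 1.0843
4 16 source 1.1938
5 20 load 1.2596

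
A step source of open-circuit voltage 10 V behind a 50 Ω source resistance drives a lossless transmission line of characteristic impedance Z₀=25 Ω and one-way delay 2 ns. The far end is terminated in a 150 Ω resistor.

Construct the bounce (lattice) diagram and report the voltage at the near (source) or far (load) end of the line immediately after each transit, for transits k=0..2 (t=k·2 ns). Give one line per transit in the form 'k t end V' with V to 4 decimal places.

0 0 source 3.3333
1 2 load 5.7143
2 4 source 6.5079

Γ_L=0.714286, Γ_S=0.333333; launch V₁=10·25/75=3.333333
k=0 src: V=3.3333
k=1 load: inc=3.333333, refl=3.333333·0.714286=2.3810; V=0.000000+3.333333+2.380952=5.7143
k=2 src: inc=2.380952, refl=2.380952·0.333333=0.7937; V=3.333333+2.380952+0.793651=6.5079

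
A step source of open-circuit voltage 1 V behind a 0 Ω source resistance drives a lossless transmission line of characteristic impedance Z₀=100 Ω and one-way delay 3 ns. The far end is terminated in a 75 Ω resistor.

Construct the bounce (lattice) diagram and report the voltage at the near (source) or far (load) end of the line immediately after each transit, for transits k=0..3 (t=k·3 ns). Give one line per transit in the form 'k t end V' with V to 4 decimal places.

Γ_L=-0.142857, Γ_S=-1.000000; launch V₁=1·100/100=1.000000
k=0 src: V=1.0000
k=1 load: inc=1.000000, refl=1.000000·-0.142857=-0.1429; V=0.000000+1.000000+-0.142857=0.8571
k=2 src: inc=-0.142857, refl=-0.142857·-1.000000=0.1429; V=1.000000+-0.142857+0.142857=1.0000
k=3 load: inc=0.142857, refl=0.142857·-0.142857=-0.0204; V=0.857143+0.142857+-0.020408=0.9796

0 0 source 1.0000
1 3 load 0.8571
2 6 source 1.0000
3 9 load 0.9796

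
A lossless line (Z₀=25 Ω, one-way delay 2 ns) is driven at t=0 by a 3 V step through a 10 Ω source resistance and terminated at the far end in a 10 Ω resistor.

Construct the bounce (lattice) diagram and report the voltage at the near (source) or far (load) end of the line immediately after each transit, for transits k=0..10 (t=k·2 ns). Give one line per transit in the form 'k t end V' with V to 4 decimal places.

Γ_L=-0.428571, Γ_S=-0.428571; launch V₁=3·25/35=2.142857
k=0 src: V=2.1429
k=1 load: inc=2.142857, refl=2.142857·-0.428571=-0.9184; V=0.000000+2.142857+-0.918367=1.2245
k=2 src: inc=-0.918367, refl=-0.918367·-0.428571=0.3936; V=2.142857+-0.918367+0.393586=1.6181
k=3 load: inc=0.393586, refl=0.393586·-0.428571=-0.1687; V=1.224490+0.393586+-0.168680=1.4494
k=4 src: inc=-0.168680, refl=-0.168680·-0.428571=0.0723; V=1.618076+-0.168680+0.072291=1.5217
k=5 load: inc=0.072291, refl=0.072291·-0.428571=-0.0310; V=1.449396+0.072291+-0.030982=1.4907
k=6 src: inc=-0.030982, refl=-0.030982·-0.428571=0.0133; V=1.521687+-0.030982+0.013278=1.5040
k=7 load: inc=0.013278, refl=0.013278·-0.428571=-0.0057; V=1.490705+0.013278+-0.005691=1.4983
k=8 src: inc=-0.005691, refl=-0.005691·-0.428571=0.0024; V=1.503983+-0.005691+0.002439=1.5007
k=9 load: inc=0.002439, refl=0.002439·-0.428571=-0.0010; V=1.498293+0.002439+-0.001045=1.4997
k=10 src: inc=-0.001045, refl=-0.001045·-0.428571=0.0004; V=1.500732+-0.001045+0.000448=1.5001

0 0 source 2.1429
1 2 load 1.2245
2 4 source 1.6181
3 6 load 1.4494
4 8 source 1.5217
5 10 load 1.4907
6 12 source 1.5040
7 14 load 1.4983
8 16 source 1.5007
9 18 load 1.4997
10 20 source 1.5001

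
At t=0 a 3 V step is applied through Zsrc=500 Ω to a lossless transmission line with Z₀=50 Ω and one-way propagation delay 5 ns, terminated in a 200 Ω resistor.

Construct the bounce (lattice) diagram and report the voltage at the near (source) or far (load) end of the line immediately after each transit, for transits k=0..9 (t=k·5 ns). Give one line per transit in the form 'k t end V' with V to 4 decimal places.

Γ_L=0.600000, Γ_S=0.818182; launch V₁=3·50/550=0.272727
k=0 src: V=0.2727
k=1 load: inc=0.272727, refl=0.272727·0.600000=0.1636; V=0.000000+0.272727+0.163636=0.4364
k=2 src: inc=0.163636, refl=0.163636·0.818182=0.1339; V=0.272727+0.163636+0.133884=0.5702
k=3 load: inc=0.133884, refl=0.133884·0.600000=0.0803; V=0.436364+0.133884+0.080331=0.6506
k=4 src: inc=0.080331, refl=0.080331·0.818182=0.0657; V=0.570248+0.080331+0.065725=0.7163
k=5 load: inc=0.065725, refl=0.065725·0.600000=0.0394; V=0.650579+0.065725+0.039435=0.7557
k=6 src: inc=0.039435, refl=0.039435·0.818182=0.0323; V=0.716304+0.039435+0.032265=0.7880
k=7 load: inc=0.032265, refl=0.032265·0.600000=0.0194; V=0.755739+0.032265+0.019359=0.8074
k=8 src: inc=0.019359, refl=0.019359·0.818182=0.0158; V=0.788004+0.019359+0.015839=0.8232
k=9 load: inc=0.015839, refl=0.015839·0.600000=0.0095; V=0.807363+0.015839+0.009504=0.8327

0 0 source 0.2727
1 5 load 0.4364
2 10 source 0.5702
3 15 load 0.6506
4 20 source 0.7163
5 25 load 0.7557
6 30 source 0.7880
7 35 load 0.8074
8 40 source 0.8232
9 45 load 0.8327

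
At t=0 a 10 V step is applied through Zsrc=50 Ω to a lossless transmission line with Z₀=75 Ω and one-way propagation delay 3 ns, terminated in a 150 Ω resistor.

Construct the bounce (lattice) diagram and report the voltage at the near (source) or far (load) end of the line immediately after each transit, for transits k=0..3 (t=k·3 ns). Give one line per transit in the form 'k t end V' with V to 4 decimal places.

Γ_L=0.333333, Γ_S=-0.200000; launch V₁=10·75/125=6.000000
k=0 src: V=6.0000
k=1 load: inc=6.000000, refl=6.000000·0.333333=2.0000; V=0.000000+6.000000+2.000000=8.0000
k=2 src: inc=2.000000, refl=2.000000·-0.200000=-0.4000; V=6.000000+2.000000+-0.400000=7.6000
k=3 load: inc=-0.400000, refl=-0.400000·0.333333=-0.1333; V=8.000000+-0.400000+-0.133333=7.4667

0 0 source 6.0000
1 3 load 8.0000
2 6 source 7.6000
3 9 load 7.4667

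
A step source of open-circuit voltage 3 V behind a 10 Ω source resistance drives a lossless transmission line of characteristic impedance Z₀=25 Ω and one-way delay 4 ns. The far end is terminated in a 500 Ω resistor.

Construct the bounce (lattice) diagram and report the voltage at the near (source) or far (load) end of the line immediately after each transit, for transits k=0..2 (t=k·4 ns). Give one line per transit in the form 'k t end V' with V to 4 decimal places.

Γ_L=0.904762, Γ_S=-0.428571; launch V₁=3·25/35=2.142857
k=0 src: V=2.1429
k=1 load: inc=2.142857, refl=2.142857·0.904762=1.9388; V=0.000000+2.142857+1.938776=4.0816
k=2 src: inc=1.938776, refl=1.938776·-0.428571=-0.8309; V=2.142857+1.938776+-0.830904=3.2507

0 0 source 2.1429
1 4 load 4.0816
2 8 source 3.2507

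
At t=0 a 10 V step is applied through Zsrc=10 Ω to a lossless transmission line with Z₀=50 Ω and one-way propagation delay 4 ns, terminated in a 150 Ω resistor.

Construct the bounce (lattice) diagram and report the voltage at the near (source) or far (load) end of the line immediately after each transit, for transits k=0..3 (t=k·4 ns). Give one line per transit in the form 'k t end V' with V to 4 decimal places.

0 0 source 8.3333
1 4 load 12.5000
2 8 source 9.7222
3 12 load 8.3333

Γ_L=0.500000, Γ_S=-0.666667; launch V₁=10·50/60=8.333333
k=0 src: V=8.3333
k=1 load: inc=8.333333, refl=8.333333·0.500000=4.1667; V=0.000000+8.333333+4.166667=12.5000
k=2 src: inc=4.166667, refl=4.166667·-0.666667=-2.7778; V=8.333333+4.166667+-2.777778=9.7222
k=3 load: inc=-2.777778, refl=-2.777778·0.500000=-1.3889; V=12.500000+-2.777778+-1.388889=8.3333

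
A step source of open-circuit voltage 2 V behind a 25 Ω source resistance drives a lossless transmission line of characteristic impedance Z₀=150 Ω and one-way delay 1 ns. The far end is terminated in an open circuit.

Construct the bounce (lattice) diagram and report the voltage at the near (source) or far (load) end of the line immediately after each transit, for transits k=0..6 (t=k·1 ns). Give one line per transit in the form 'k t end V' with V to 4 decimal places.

Γ_L=1.000000, Γ_S=-0.714286; launch V₁=2·150/175=1.714286
k=0 src: V=1.7143
k=1 load: inc=1.714286, refl=1.714286·1.000000=1.7143; V=0.000000+1.714286+1.714286=3.4286
k=2 src: inc=1.714286, refl=1.714286·-0.714286=-1.2245; V=1.714286+1.714286+-1.224490=2.2041
k=3 load: inc=-1.224490, refl=-1.224490·1.000000=-1.2245; V=3.428571+-1.224490+-1.224490=0.9796
k=4 src: inc=-1.224490, refl=-1.224490·-0.714286=0.8746; V=2.204082+-1.224490+0.874636=1.8542
k=5 load: inc=0.874636, refl=0.874636·1.000000=0.8746; V=0.979592+0.874636+0.874636=2.7289
k=6 src: inc=0.874636, refl=0.874636·-0.714286=-0.6247; V=1.854227+0.874636+-0.624740=2.1041

0 0 source 1.7143
1 1 load 3.4286
2 2 source 2.2041
3 3 load 0.9796
4 4 source 1.8542
5 5 load 2.7289
6 6 source 2.1041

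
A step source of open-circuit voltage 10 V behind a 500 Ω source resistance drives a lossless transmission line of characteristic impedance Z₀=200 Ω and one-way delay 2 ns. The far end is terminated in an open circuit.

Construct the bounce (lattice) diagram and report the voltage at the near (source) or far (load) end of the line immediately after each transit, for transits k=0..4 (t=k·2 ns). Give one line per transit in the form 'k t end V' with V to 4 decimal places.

Γ_L=1.000000, Γ_S=0.428571; launch V₁=10·200/700=2.857143
k=0 src: V=2.8571
k=1 load: inc=2.857143, refl=2.857143·1.000000=2.8571; V=0.000000+2.857143+2.857143=5.7143
k=2 src: inc=2.857143, refl=2.857143·0.428571=1.2245; V=2.857143+2.857143+1.224490=6.9388
k=3 load: inc=1.224490, refl=1.224490·1.000000=1.2245; V=5.714286+1.224490+1.224490=8.1633
k=4 src: inc=1.224490, refl=1.224490·0.428571=0.5248; V=6.938776+1.224490+0.524781=8.6880

0 0 source 2.8571
1 2 load 5.7143
2 4 source 6.9388
3 6 load 8.1633
4 8 source 8.6880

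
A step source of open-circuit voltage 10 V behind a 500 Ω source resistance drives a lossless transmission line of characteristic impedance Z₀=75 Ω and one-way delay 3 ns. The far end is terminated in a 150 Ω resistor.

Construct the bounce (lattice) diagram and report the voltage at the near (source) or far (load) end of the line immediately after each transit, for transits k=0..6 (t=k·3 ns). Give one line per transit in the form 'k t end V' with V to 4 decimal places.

Γ_L=0.333333, Γ_S=0.739130; launch V₁=10·75/575=1.304348
k=0 src: V=1.3043
k=1 load: inc=1.304348, refl=1.304348·0.333333=0.4348; V=0.000000+1.304348+0.434783=1.7391
k=2 src: inc=0.434783, refl=0.434783·0.739130=0.3214; V=1.304348+0.434783+0.321361=2.0605
k=3 load: inc=0.321361, refl=0.321361·0.333333=0.1071; V=1.739130+0.321361+0.107120=2.1676
k=4 src: inc=0.107120, refl=0.107120·0.739130=0.0792; V=2.060491+0.107120+0.079176=2.2468
k=5 load: inc=0.079176, refl=0.079176·0.333333=0.0264; V=2.167612+0.079176+0.026392=2.2732
k=6 src: inc=0.026392, refl=0.026392·0.739130=0.0195; V=2.246788+0.026392+0.019507=2.2927

0 0 source 1.3043
1 3 load 1.7391
2 6 source 2.0605
3 9 load 2.1676
4 12 source 2.2468
5 15 load 2.2732
6 18 source 2.2927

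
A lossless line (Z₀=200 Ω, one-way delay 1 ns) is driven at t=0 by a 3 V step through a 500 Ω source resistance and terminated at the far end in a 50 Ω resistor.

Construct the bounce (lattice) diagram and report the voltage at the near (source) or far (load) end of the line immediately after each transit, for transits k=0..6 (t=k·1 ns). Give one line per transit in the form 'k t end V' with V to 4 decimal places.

Γ_L=-0.600000, Γ_S=0.428571; launch V₁=3·200/700=0.857143
k=0 src: V=0.8571
k=1 load: inc=0.857143, refl=0.857143·-0.600000=-0.5143; V=0.000000+0.857143+-0.514286=0.3429
k=2 src: inc=-0.514286, refl=-0.514286·0.428571=-0.2204; V=0.857143+-0.514286+-0.220408=0.1224
k=3 load: inc=-0.220408, refl=-0.220408·-0.600000=0.1322; V=0.342857+-0.220408+0.132245=0.2547
k=4 src: inc=0.132245, refl=0.132245·0.428571=0.0567; V=0.122449+0.132245+0.056676=0.3114
k=5 load: inc=0.056676, refl=0.056676·-0.600000=-0.0340; V=0.254694+0.056676+-0.034006=0.2774
k=6 src: inc=-0.034006, refl=-0.034006·0.428571=-0.0146; V=0.311370+-0.034006+-0.014574=0.2628

0 0 source 0.8571
1 1 load 0.3429
2 2 source 0.1224
3 3 load 0.2547
4 4 source 0.3114
5 5 load 0.2774
6 6 source 0.2628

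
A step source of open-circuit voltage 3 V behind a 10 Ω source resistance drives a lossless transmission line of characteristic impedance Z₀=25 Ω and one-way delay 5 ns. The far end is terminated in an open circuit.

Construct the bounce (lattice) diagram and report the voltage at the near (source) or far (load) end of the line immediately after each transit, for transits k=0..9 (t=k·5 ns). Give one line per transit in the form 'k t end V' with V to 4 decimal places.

0 0 source 2.1429
1 5 load 4.2857
2 10 source 3.3673
3 15 load 2.4490
4 20 source 2.8426
5 25 load 3.2362
6 30 source 3.0675
7 35 load 2.8988
8 40 source 2.9711
9 45 load 3.0434

Γ_L=1.000000, Γ_S=-0.428571; launch V₁=3·25/35=2.142857
k=0 src: V=2.1429
k=1 load: inc=2.142857, refl=2.142857·1.000000=2.1429; V=0.000000+2.142857+2.142857=4.2857
k=2 src: inc=2.142857, refl=2.142857·-0.428571=-0.9184; V=2.142857+2.142857+-0.918367=3.3673
k=3 load: inc=-0.918367, refl=-0.918367·1.000000=-0.9184; V=4.285714+-0.918367+-0.918367=2.4490
k=4 src: inc=-0.918367, refl=-0.918367·-0.428571=0.3936; V=3.367347+-0.918367+0.393586=2.8426
k=5 load: inc=0.393586, refl=0.393586·1.000000=0.3936; V=2.448980+0.393586+0.393586=3.2362
k=6 src: inc=0.393586, refl=0.393586·-0.428571=-0.1687; V=2.842566+0.393586+-0.168680=3.0675
k=7 load: inc=-0.168680, refl=-0.168680·1.000000=-0.1687; V=3.236152+-0.168680+-0.168680=2.8988
k=8 src: inc=-0.168680, refl=-0.168680·-0.428571=0.0723; V=3.067472+-0.168680+0.072291=2.9711
k=9 load: inc=0.072291, refl=0.072291·1.000000=0.0723; V=2.898792+0.072291+0.072291=3.0434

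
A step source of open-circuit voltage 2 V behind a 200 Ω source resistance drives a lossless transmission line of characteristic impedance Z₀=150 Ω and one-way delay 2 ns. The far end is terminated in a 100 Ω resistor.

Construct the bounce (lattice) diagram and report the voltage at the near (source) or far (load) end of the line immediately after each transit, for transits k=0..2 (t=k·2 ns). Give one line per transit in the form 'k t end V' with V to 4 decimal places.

0 0 source 0.8571
1 2 load 0.6857
2 4 source 0.6612

Γ_L=-0.200000, Γ_S=0.142857; launch V₁=2·150/350=0.857143
k=0 src: V=0.8571
k=1 load: inc=0.857143, refl=0.857143·-0.200000=-0.1714; V=0.000000+0.857143+-0.171429=0.6857
k=2 src: inc=-0.171429, refl=-0.171429·0.142857=-0.0245; V=0.857143+-0.171429+-0.024490=0.6612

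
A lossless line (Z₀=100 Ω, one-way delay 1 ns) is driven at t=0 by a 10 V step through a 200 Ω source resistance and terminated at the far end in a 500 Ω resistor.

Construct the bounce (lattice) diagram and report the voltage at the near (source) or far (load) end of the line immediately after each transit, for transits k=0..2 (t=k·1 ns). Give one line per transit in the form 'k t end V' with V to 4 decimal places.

Γ_L=0.666667, Γ_S=0.333333; launch V₁=10·100/300=3.333333
k=0 src: V=3.3333
k=1 load: inc=3.333333, refl=3.333333·0.666667=2.2222; V=0.000000+3.333333+2.222222=5.5556
k=2 src: inc=2.222222, refl=2.222222·0.333333=0.7407; V=3.333333+2.222222+0.740741=6.2963

0 0 source 3.3333
1 1 load 5.5556
2 2 source 6.2963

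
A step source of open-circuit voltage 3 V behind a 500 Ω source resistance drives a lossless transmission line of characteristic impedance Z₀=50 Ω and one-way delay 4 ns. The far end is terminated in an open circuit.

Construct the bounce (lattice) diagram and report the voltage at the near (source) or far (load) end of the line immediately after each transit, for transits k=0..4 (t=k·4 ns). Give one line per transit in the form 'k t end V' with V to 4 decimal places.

Γ_L=1.000000, Γ_S=0.818182; launch V₁=3·50/550=0.272727
k=0 src: V=0.2727
k=1 load: inc=0.272727, refl=0.272727·1.000000=0.2727; V=0.000000+0.272727+0.272727=0.5455
k=2 src: inc=0.272727, refl=0.272727·0.818182=0.2231; V=0.272727+0.272727+0.223140=0.7686
k=3 load: inc=0.223140, refl=0.223140·1.000000=0.2231; V=0.545455+0.223140+0.223140=0.9917
k=4 src: inc=0.223140, refl=0.223140·0.818182=0.1826; V=0.768595+0.223140+0.182569=1.1743

0 0 source 0.2727
1 4 load 0.5455
2 8 source 0.7686
3 12 load 0.9917
4 16 source 1.1743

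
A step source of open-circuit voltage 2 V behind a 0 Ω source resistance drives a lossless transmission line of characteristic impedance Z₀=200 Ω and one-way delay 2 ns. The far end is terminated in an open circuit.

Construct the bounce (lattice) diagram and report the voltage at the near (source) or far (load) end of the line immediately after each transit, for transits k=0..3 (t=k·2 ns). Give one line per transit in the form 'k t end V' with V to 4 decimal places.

0 0 source 2.0000
1 2 load 4.0000
2 4 source 2.0000
3 6 load 0.0000

Γ_L=1.000000, Γ_S=-1.000000; launch V₁=2·200/200=2.000000
k=0 src: V=2.0000
k=1 load: inc=2.000000, refl=2.000000·1.000000=2.0000; V=0.000000+2.000000+2.000000=4.0000
k=2 src: inc=2.000000, refl=2.000000·-1.000000=-2.0000; V=2.000000+2.000000+-2.000000=2.0000
k=3 load: inc=-2.000000, refl=-2.000000·1.000000=-2.0000; V=4.000000+-2.000000+-2.000000=0.0000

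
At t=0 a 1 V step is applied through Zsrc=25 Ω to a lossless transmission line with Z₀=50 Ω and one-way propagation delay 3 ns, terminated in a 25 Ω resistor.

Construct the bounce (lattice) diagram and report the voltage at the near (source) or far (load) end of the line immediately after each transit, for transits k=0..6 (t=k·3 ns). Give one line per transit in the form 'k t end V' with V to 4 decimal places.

0 0 source 0.6667
1 3 load 0.4444
2 6 source 0.5185
3 9 load 0.4938
4 12 source 0.5021
5 15 load 0.4993
6 18 source 0.5002

Γ_L=-0.333333, Γ_S=-0.333333; launch V₁=1·50/75=0.666667
k=0 src: V=0.6667
k=1 load: inc=0.666667, refl=0.666667·-0.333333=-0.2222; V=0.000000+0.666667+-0.222222=0.4444
k=2 src: inc=-0.222222, refl=-0.222222·-0.333333=0.0741; V=0.666667+-0.222222+0.074074=0.5185
k=3 load: inc=0.074074, refl=0.074074·-0.333333=-0.0247; V=0.444444+0.074074+-0.024691=0.4938
k=4 src: inc=-0.024691, refl=-0.024691·-0.333333=0.0082; V=0.518519+-0.024691+0.008230=0.5021
k=5 load: inc=0.008230, refl=0.008230·-0.333333=-0.0027; V=0.493827+0.008230+-0.002743=0.4993
k=6 src: inc=-0.002743, refl=-0.002743·-0.333333=0.0009; V=0.502058+-0.002743+0.000914=0.5002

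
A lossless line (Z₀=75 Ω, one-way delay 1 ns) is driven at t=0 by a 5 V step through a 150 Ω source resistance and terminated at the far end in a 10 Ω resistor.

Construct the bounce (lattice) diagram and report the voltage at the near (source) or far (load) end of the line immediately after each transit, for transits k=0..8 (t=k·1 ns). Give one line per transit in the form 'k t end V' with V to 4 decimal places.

0 0 source 1.6667
1 1 load 0.3922
2 2 source -0.0327
3 3 load 0.2922
4 4 source 0.4005
5 5 load 0.3177
6 6 source 0.2901
7 7 load 0.3112
8 8 source 0.3182

Γ_L=-0.764706, Γ_S=0.333333; launch V₁=5·75/225=1.666667
k=0 src: V=1.6667
k=1 load: inc=1.666667, refl=1.666667·-0.764706=-1.2745; V=0.000000+1.666667+-1.274510=0.3922
k=2 src: inc=-1.274510, refl=-1.274510·0.333333=-0.4248; V=1.666667+-1.274510+-0.424837=-0.0327
k=3 load: inc=-0.424837, refl=-0.424837·-0.764706=0.3249; V=0.392157+-0.424837+0.324875=0.2922
k=4 src: inc=0.324875, refl=0.324875·0.333333=0.1083; V=-0.032680+0.324875+0.108292=0.4005
k=5 load: inc=0.108292, refl=0.108292·-0.764706=-0.0828; V=0.292195+0.108292+-0.082811=0.3177
k=6 src: inc=-0.082811, refl=-0.082811·0.333333=-0.0276; V=0.400487+-0.082811+-0.027604=0.2901
k=7 load: inc=-0.027604, refl=-0.027604·-0.764706=0.0211; V=0.317676+-0.027604+0.021109=0.3112
k=8 src: inc=0.021109, refl=0.021109·0.333333=0.0070; V=0.290072+0.021109+0.007036=0.3182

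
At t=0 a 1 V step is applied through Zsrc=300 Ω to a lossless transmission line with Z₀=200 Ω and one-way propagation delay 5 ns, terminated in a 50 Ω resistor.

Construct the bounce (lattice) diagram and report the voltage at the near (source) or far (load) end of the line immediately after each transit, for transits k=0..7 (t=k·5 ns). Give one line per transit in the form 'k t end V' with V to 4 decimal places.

0 0 source 0.4000
1 5 load 0.1600
2 10 source 0.1120
3 15 load 0.1408
4 20 source 0.1466
5 25 load 0.1431
6 30 source 0.1424
7 35 load 0.1428

Γ_L=-0.600000, Γ_S=0.200000; launch V₁=1·200/500=0.400000
k=0 src: V=0.4000
k=1 load: inc=0.400000, refl=0.400000·-0.600000=-0.2400; V=0.000000+0.400000+-0.240000=0.1600
k=2 src: inc=-0.240000, refl=-0.240000·0.200000=-0.0480; V=0.400000+-0.240000+-0.048000=0.1120
k=3 load: inc=-0.048000, refl=-0.048000·-0.600000=0.0288; V=0.160000+-0.048000+0.028800=0.1408
k=4 src: inc=0.028800, refl=0.028800·0.200000=0.0058; V=0.112000+0.028800+0.005760=0.1466
k=5 load: inc=0.005760, refl=0.005760·-0.600000=-0.0035; V=0.140800+0.005760+-0.003456=0.1431
k=6 src: inc=-0.003456, refl=-0.003456·0.200000=-0.0007; V=0.146560+-0.003456+-0.000691=0.1424
k=7 load: inc=-0.000691, refl=-0.000691·-0.600000=0.0004; V=0.143104+-0.000691+0.000415=0.1428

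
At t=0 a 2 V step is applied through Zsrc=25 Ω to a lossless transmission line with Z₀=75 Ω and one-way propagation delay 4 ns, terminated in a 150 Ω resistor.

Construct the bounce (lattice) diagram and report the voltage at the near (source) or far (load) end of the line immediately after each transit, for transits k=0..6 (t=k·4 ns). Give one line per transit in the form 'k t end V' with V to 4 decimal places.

0 0 source 1.5000
1 4 load 2.0000
2 8 source 1.7500
3 12 load 1.6667
4 16 source 1.7083
5 20 load 1.7222
6 24 source 1.7153

Γ_L=0.333333, Γ_S=-0.500000; launch V₁=2·75/100=1.500000
k=0 src: V=1.5000
k=1 load: inc=1.500000, refl=1.500000·0.333333=0.5000; V=0.000000+1.500000+0.500000=2.0000
k=2 src: inc=0.500000, refl=0.500000·-0.500000=-0.2500; V=1.500000+0.500000+-0.250000=1.7500
k=3 load: inc=-0.250000, refl=-0.250000·0.333333=-0.0833; V=2.000000+-0.250000+-0.083333=1.6667
k=4 src: inc=-0.083333, refl=-0.083333·-0.500000=0.0417; V=1.750000+-0.083333+0.041667=1.7083
k=5 load: inc=0.041667, refl=0.041667·0.333333=0.0139; V=1.666667+0.041667+0.013889=1.7222
k=6 src: inc=0.013889, refl=0.013889·-0.500000=-0.0069; V=1.708333+0.013889+-0.006944=1.7153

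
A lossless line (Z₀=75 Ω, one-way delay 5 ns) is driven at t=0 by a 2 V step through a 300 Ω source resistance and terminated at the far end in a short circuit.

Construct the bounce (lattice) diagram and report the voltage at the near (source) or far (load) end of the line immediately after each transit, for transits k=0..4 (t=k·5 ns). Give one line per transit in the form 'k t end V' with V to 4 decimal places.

0 0 source 0.4000
1 5 load 0.0000
2 10 source -0.2400
3 15 load 0.0000
4 20 source 0.1440

Γ_L=-1.000000, Γ_S=0.600000; launch V₁=2·75/375=0.400000
k=0 src: V=0.4000
k=1 load: inc=0.400000, refl=0.400000·-1.000000=-0.4000; V=0.000000+0.400000+-0.400000=0.0000
k=2 src: inc=-0.400000, refl=-0.400000·0.600000=-0.2400; V=0.400000+-0.400000+-0.240000=-0.2400
k=3 load: inc=-0.240000, refl=-0.240000·-1.000000=0.2400; V=0.000000+-0.240000+0.240000=0.0000
k=4 src: inc=0.240000, refl=0.240000·0.600000=0.1440; V=-0.240000+0.240000+0.144000=0.1440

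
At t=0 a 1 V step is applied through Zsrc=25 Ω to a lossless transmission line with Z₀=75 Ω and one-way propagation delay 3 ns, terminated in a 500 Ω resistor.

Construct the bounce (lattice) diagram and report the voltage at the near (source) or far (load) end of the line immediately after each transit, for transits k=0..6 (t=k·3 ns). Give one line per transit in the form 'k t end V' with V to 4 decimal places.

0 0 source 0.7500
1 3 load 1.3043
2 6 source 1.0272
3 9 load 0.8223
4 12 source 0.9247
5 15 load 1.0005
6 18 source 0.9626

Γ_L=0.739130, Γ_S=-0.500000; launch V₁=1·75/100=0.750000
k=0 src: V=0.7500
k=1 load: inc=0.750000, refl=0.750000·0.739130=0.5543; V=0.000000+0.750000+0.554348=1.3043
k=2 src: inc=0.554348, refl=0.554348·-0.500000=-0.2772; V=0.750000+0.554348+-0.277174=1.0272
k=3 load: inc=-0.277174, refl=-0.277174·0.739130=-0.2049; V=1.304348+-0.277174+-0.204868=0.8223
k=4 src: inc=-0.204868, refl=-0.204868·-0.500000=0.1024; V=1.027174+-0.204868+0.102434=0.9247
k=5 load: inc=0.102434, refl=0.102434·0.739130=0.0757; V=0.822306+0.102434+0.075712=1.0005
k=6 src: inc=0.075712, refl=0.075712·-0.500000=-0.0379; V=0.924740+0.075712+-0.037856=0.9626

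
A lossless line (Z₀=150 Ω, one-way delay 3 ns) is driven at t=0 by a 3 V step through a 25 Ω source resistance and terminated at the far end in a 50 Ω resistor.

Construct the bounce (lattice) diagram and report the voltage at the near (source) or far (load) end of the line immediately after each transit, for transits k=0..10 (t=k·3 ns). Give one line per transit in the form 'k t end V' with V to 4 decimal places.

0 0 source 2.5714
1 3 load 1.2857
2 6 source 2.2041
3 9 load 1.7449
4 12 source 2.0729
5 15 load 1.9089
6 18 source 2.0260
7 21 load 1.9675
8 24 source 2.0093
9 27 load 1.9884
10 30 source 2.0033

Γ_L=-0.500000, Γ_S=-0.714286; launch V₁=3·150/175=2.571429
k=0 src: V=2.5714
k=1 load: inc=2.571429, refl=2.571429·-0.500000=-1.2857; V=0.000000+2.571429+-1.285714=1.2857
k=2 src: inc=-1.285714, refl=-1.285714·-0.714286=0.9184; V=2.571429+-1.285714+0.918367=2.2041
k=3 load: inc=0.918367, refl=0.918367·-0.500000=-0.4592; V=1.285714+0.918367+-0.459184=1.7449
k=4 src: inc=-0.459184, refl=-0.459184·-0.714286=0.3280; V=2.204082+-0.459184+0.327988=2.0729
k=5 load: inc=0.327988, refl=0.327988·-0.500000=-0.1640; V=1.744898+0.327988+-0.163994=1.9089
k=6 src: inc=-0.163994, refl=-0.163994·-0.714286=0.1171; V=2.072886+-0.163994+0.117139=2.0260
k=7 load: inc=0.117139, refl=0.117139·-0.500000=-0.0586; V=1.908892+0.117139+-0.058569=1.9675
k=8 src: inc=-0.058569, refl=-0.058569·-0.714286=0.0418; V=2.026031+-0.058569+0.041835=2.0093
k=9 load: inc=0.041835, refl=0.041835·-0.500000=-0.0209; V=1.967461+0.041835+-0.020918=1.9884
k=10 src: inc=-0.020918, refl=-0.020918·-0.714286=0.0149; V=2.009297+-0.020918+0.014941=2.0033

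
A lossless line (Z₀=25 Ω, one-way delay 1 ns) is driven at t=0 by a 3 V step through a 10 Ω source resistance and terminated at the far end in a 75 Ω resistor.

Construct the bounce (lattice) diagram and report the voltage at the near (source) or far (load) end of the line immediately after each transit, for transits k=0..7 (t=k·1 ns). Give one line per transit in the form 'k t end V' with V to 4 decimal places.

Γ_L=0.500000, Γ_S=-0.428571; launch V₁=3·25/35=2.142857
k=0 src: V=2.1429
k=1 load: inc=2.142857, refl=2.142857·0.500000=1.0714; V=0.000000+2.142857+1.071429=3.2143
k=2 src: inc=1.071429, refl=1.071429·-0.428571=-0.4592; V=2.142857+1.071429+-0.459184=2.7551
k=3 load: inc=-0.459184, refl=-0.459184·0.500000=-0.2296; V=3.214286+-0.459184+-0.229592=2.5255
k=4 src: inc=-0.229592, refl=-0.229592·-0.428571=0.0984; V=2.755102+-0.229592+0.098397=2.6239
k=5 load: inc=0.098397, refl=0.098397·0.500000=0.0492; V=2.525510+0.098397+0.049198=2.6731
k=6 src: inc=0.049198, refl=0.049198·-0.428571=-0.0211; V=2.623907+0.049198+-0.021085=2.6520
k=7 load: inc=-0.021085, refl=-0.021085·0.500000=-0.0105; V=2.673105+-0.021085+-0.010542=2.6415

0 0 source 2.1429
1 1 load 3.2143
2 2 source 2.7551
3 3 load 2.5255
4 4 source 2.6239
5 5 load 2.6731
6 6 source 2.6520
7 7 load 2.6415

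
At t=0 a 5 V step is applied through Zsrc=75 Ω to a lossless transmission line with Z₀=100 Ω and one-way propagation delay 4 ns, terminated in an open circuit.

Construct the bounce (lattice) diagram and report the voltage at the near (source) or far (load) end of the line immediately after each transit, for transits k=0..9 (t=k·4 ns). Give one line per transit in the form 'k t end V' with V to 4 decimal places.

0 0 source 2.8571
1 4 load 5.7143
2 8 source 5.3061
3 12 load 4.8980
4 16 source 4.9563
5 20 load 5.0146
6 24 source 5.0062
7 28 load 4.9979
8 32 source 4.9991
9 36 load 5.0003

Γ_L=1.000000, Γ_S=-0.142857; launch V₁=5·100/175=2.857143
k=0 src: V=2.8571
k=1 load: inc=2.857143, refl=2.857143·1.000000=2.8571; V=0.000000+2.857143+2.857143=5.7143
k=2 src: inc=2.857143, refl=2.857143·-0.142857=-0.4082; V=2.857143+2.857143+-0.408163=5.3061
k=3 load: inc=-0.408163, refl=-0.408163·1.000000=-0.4082; V=5.714286+-0.408163+-0.408163=4.8980
k=4 src: inc=-0.408163, refl=-0.408163·-0.142857=0.0583; V=5.306122+-0.408163+0.058309=4.9563
k=5 load: inc=0.058309, refl=0.058309·1.000000=0.0583; V=4.897959+0.058309+0.058309=5.0146
k=6 src: inc=0.058309, refl=0.058309·-0.142857=-0.0083; V=4.956268+0.058309+-0.008330=5.0062
k=7 load: inc=-0.008330, refl=-0.008330·1.000000=-0.0083; V=5.014577+-0.008330+-0.008330=4.9979
k=8 src: inc=-0.008330, refl=-0.008330·-0.142857=0.0012; V=5.006247+-0.008330+0.001190=4.9991
k=9 load: inc=0.001190, refl=0.001190·1.000000=0.0012; V=4.997918+0.001190+0.001190=5.0003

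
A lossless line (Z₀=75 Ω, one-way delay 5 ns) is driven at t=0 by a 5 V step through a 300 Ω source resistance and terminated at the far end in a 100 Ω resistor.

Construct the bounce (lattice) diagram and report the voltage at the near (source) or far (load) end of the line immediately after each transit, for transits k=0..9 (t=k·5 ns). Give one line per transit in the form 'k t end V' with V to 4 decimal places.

0 0 source 1.0000
1 5 load 1.1429
2 10 source 1.2286
3 15 load 1.2408
4 20 source 1.2482
5 25 load 1.2492
6 30 source 1.2498
7 35 load 1.2499
8 40 source 1.2500
9 45 load 1.2500

Γ_L=0.142857, Γ_S=0.600000; launch V₁=5·75/375=1.000000
k=0 src: V=1.0000
k=1 load: inc=1.000000, refl=1.000000·0.142857=0.1429; V=0.000000+1.000000+0.142857=1.1429
k=2 src: inc=0.142857, refl=0.142857·0.600000=0.0857; V=1.000000+0.142857+0.085714=1.2286
k=3 load: inc=0.085714, refl=0.085714·0.142857=0.0122; V=1.142857+0.085714+0.012245=1.2408
k=4 src: inc=0.012245, refl=0.012245·0.600000=0.0073; V=1.228571+0.012245+0.007347=1.2482
k=5 load: inc=0.007347, refl=0.007347·0.142857=0.0010; V=1.240816+0.007347+0.001050=1.2492
k=6 src: inc=0.001050, refl=0.001050·0.600000=0.0006; V=1.248163+0.001050+0.000630=1.2498
k=7 load: inc=0.000630, refl=0.000630·0.142857=0.0001; V=1.249213+0.000630+0.000090=1.2499
k=8 src: inc=0.000090, refl=0.000090·0.600000=0.0001; V=1.249843+0.000090+0.000054=1.2500
k=9 load: inc=0.000054, refl=0.000054·0.142857=0.0000; V=1.249933+0.000054+0.000008=1.2500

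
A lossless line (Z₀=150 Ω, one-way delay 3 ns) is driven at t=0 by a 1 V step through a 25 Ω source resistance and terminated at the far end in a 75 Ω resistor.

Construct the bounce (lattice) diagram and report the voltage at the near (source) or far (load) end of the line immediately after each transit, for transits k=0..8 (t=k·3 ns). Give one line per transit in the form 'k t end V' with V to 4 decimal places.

Γ_L=-0.333333, Γ_S=-0.714286; launch V₁=1·150/175=0.857143
k=0 src: V=0.8571
k=1 load: inc=0.857143, refl=0.857143·-0.333333=-0.2857; V=0.000000+0.857143+-0.285714=0.5714
k=2 src: inc=-0.285714, refl=-0.285714·-0.714286=0.2041; V=0.857143+-0.285714+0.204082=0.7755
k=3 load: inc=0.204082, refl=0.204082·-0.333333=-0.0680; V=0.571429+0.204082+-0.068027=0.7075
k=4 src: inc=-0.068027, refl=-0.068027·-0.714286=0.0486; V=0.775510+-0.068027+0.048591=0.7561
k=5 load: inc=0.048591, refl=0.048591·-0.333333=-0.0162; V=0.707483+0.048591+-0.016197=0.7399
k=6 src: inc=-0.016197, refl=-0.016197·-0.714286=0.0116; V=0.756074+-0.016197+0.011569=0.7514
k=7 load: inc=0.011569, refl=0.011569·-0.333333=-0.0039; V=0.739877+0.011569+-0.003856=0.7476
k=8 src: inc=-0.003856, refl=-0.003856·-0.714286=0.0028; V=0.751446+-0.003856+0.002755=0.7503

0 0 source 0.8571
1 3 load 0.5714
2 6 source 0.7755
3 9 load 0.7075
4 12 source 0.7561
5 15 load 0.7399
6 18 source 0.7514
7 21 load 0.7476
8 24 source 0.7503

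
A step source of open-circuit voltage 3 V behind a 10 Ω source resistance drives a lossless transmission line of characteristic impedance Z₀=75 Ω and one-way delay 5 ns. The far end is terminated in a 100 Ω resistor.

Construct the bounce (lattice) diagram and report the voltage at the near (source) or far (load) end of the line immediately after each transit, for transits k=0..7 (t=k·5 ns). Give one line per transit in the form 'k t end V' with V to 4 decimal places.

0 0 source 2.6471
1 5 load 3.0252
2 10 source 2.7360
3 15 load 2.6947
4 20 source 2.7263
5 25 load 2.7308
6 30 source 2.7274
7 35 load 2.7269

Γ_L=0.142857, Γ_S=-0.764706; launch V₁=3·75/85=2.647059
k=0 src: V=2.6471
k=1 load: inc=2.647059, refl=2.647059·0.142857=0.3782; V=0.000000+2.647059+0.378151=3.0252
k=2 src: inc=0.378151, refl=0.378151·-0.764706=-0.2892; V=2.647059+0.378151+-0.289174=2.7360
k=3 load: inc=-0.289174, refl=-0.289174·0.142857=-0.0413; V=3.025210+-0.289174+-0.041311=2.6947
k=4 src: inc=-0.041311, refl=-0.041311·-0.764706=0.0316; V=2.736036+-0.041311+0.031590=2.7263
k=5 load: inc=0.031590, refl=0.031590·0.142857=0.0045; V=2.694725+0.031590+0.004513=2.7308
k=6 src: inc=0.004513, refl=0.004513·-0.764706=-0.0035; V=2.726315+0.004513+-0.003451=2.7274
k=7 load: inc=-0.003451, refl=-0.003451·0.142857=-0.0005; V=2.730828+-0.003451+-0.000493=2.7269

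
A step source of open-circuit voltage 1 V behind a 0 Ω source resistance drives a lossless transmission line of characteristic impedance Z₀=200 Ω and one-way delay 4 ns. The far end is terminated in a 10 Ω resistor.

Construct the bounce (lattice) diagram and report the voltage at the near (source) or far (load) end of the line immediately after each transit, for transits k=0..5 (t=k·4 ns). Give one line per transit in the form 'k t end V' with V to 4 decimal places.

0 0 source 1.0000
1 4 load 0.0952
2 8 source 1.0000
3 12 load 0.1814
4 16 source 1.0000
5 20 load 0.2594

Γ_L=-0.904762, Γ_S=-1.000000; launch V₁=1·200/200=1.000000
k=0 src: V=1.0000
k=1 load: inc=1.000000, refl=1.000000·-0.904762=-0.9048; V=0.000000+1.000000+-0.904762=0.0952
k=2 src: inc=-0.904762, refl=-0.904762·-1.000000=0.9048; V=1.000000+-0.904762+0.904762=1.0000
k=3 load: inc=0.904762, refl=0.904762·-0.904762=-0.8186; V=0.095238+0.904762+-0.818594=0.1814
k=4 src: inc=-0.818594, refl=-0.818594·-1.000000=0.8186; V=1.000000+-0.818594+0.818594=1.0000
k=5 load: inc=0.818594, refl=0.818594·-0.904762=-0.7406; V=0.181406+0.818594+-0.740633=0.2594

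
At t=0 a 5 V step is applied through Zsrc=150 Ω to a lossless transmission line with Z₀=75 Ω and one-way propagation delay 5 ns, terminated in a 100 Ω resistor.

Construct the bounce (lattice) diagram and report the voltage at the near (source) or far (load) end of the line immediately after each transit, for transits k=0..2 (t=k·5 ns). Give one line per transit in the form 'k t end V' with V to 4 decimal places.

Γ_L=0.142857, Γ_S=0.333333; launch V₁=5·75/225=1.666667
k=0 src: V=1.6667
k=1 load: inc=1.666667, refl=1.666667·0.142857=0.2381; V=0.000000+1.666667+0.238095=1.9048
k=2 src: inc=0.238095, refl=0.238095·0.333333=0.0794; V=1.666667+0.238095+0.079365=1.9841

0 0 source 1.6667
1 5 load 1.9048
2 10 source 1.9841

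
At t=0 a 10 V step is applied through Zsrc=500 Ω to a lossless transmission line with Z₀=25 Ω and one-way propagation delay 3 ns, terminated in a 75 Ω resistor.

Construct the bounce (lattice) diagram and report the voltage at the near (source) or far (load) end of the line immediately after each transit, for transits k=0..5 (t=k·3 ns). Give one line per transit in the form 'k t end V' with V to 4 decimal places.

0 0 source 0.4762
1 3 load 0.7143
2 6 source 0.9297
3 9 load 1.0374
4 12 source 1.1349
5 15 load 1.1836

Γ_L=0.500000, Γ_S=0.904762; launch V₁=10·25/525=0.476190
k=0 src: V=0.4762
k=1 load: inc=0.476190, refl=0.476190·0.500000=0.2381; V=0.000000+0.476190+0.238095=0.7143
k=2 src: inc=0.238095, refl=0.238095·0.904762=0.2154; V=0.476190+0.238095+0.215420=0.9297
k=3 load: inc=0.215420, refl=0.215420·0.500000=0.1077; V=0.714286+0.215420+0.107710=1.0374
k=4 src: inc=0.107710, refl=0.107710·0.904762=0.0975; V=0.929705+0.107710+0.097452=1.1349
k=5 load: inc=0.097452, refl=0.097452·0.500000=0.0487; V=1.037415+0.097452+0.048726=1.1836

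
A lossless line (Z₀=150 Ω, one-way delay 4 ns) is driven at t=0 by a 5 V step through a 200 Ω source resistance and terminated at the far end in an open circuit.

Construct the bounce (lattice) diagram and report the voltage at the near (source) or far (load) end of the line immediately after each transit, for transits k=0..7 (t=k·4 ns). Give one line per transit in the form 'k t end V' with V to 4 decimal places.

0 0 source 2.1429
1 4 load 4.2857
2 8 source 4.5918
3 12 load 4.8980
4 16 source 4.9417
5 20 load 4.9854
6 24 source 4.9917
7 28 load 4.9979

Γ_L=1.000000, Γ_S=0.142857; launch V₁=5·150/350=2.142857
k=0 src: V=2.1429
k=1 load: inc=2.142857, refl=2.142857·1.000000=2.1429; V=0.000000+2.142857+2.142857=4.2857
k=2 src: inc=2.142857, refl=2.142857·0.142857=0.3061; V=2.142857+2.142857+0.306122=4.5918
k=3 load: inc=0.306122, refl=0.306122·1.000000=0.3061; V=4.285714+0.306122+0.306122=4.8980
k=4 src: inc=0.306122, refl=0.306122·0.142857=0.0437; V=4.591837+0.306122+0.043732=4.9417
k=5 load: inc=0.043732, refl=0.043732·1.000000=0.0437; V=4.897959+0.043732+0.043732=4.9854
k=6 src: inc=0.043732, refl=0.043732·0.142857=0.0062; V=4.941691+0.043732+0.006247=4.9917
k=7 load: inc=0.006247, refl=0.006247·1.000000=0.0062; V=4.985423+0.006247+0.006247=4.9979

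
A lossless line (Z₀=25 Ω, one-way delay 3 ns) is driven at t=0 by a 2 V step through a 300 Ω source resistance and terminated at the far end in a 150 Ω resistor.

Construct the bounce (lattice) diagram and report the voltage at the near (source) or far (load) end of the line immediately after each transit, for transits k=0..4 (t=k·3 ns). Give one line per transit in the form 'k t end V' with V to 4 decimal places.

Γ_L=0.714286, Γ_S=0.846154; launch V₁=2·25/325=0.153846
k=0 src: V=0.1538
k=1 load: inc=0.153846, refl=0.153846·0.714286=0.1099; V=0.000000+0.153846+0.109890=0.2637
k=2 src: inc=0.109890, refl=0.109890·0.846154=0.0930; V=0.153846+0.109890+0.092984=0.3567
k=3 load: inc=0.092984, refl=0.092984·0.714286=0.0664; V=0.263736+0.092984+0.066417=0.4231
k=4 src: inc=0.066417, refl=0.066417·0.846154=0.0562; V=0.356720+0.066417+0.056199=0.4793

0 0 source 0.1538
1 3 load 0.2637
2 6 source 0.3567
3 9 load 0.4231
4 12 source 0.4793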